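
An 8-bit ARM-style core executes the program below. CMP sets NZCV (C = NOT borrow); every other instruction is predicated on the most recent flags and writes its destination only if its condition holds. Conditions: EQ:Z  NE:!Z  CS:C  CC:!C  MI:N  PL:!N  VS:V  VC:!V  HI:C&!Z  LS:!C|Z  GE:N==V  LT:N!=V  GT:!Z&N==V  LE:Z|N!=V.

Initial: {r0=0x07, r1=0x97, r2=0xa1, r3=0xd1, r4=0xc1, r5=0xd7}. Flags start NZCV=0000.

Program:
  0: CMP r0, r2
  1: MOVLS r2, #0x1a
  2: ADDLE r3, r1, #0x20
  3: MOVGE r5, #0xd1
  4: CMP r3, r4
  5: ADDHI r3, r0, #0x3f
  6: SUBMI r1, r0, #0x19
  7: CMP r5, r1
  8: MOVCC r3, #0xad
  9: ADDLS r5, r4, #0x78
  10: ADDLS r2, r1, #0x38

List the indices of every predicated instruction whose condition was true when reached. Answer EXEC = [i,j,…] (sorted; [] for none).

[0] flags=0000 → (cmp)
[1] flags=0000 LS?T → r2=0x1a
[2] flags=0000 LE?F → skip
[3] flags=0000 GE?T → r5=0xd1
[4] flags=0010 → (cmp)
[5] flags=0010 HI?T → r3=0x46
[6] flags=0010 MI?F → skip
[7] flags=0010 → (cmp)
[8] flags=0010 CC?F → skip
[9] flags=0010 LS?F → skip
[10] flags=0010 LS?F → skip

EXEC = [1,3,5]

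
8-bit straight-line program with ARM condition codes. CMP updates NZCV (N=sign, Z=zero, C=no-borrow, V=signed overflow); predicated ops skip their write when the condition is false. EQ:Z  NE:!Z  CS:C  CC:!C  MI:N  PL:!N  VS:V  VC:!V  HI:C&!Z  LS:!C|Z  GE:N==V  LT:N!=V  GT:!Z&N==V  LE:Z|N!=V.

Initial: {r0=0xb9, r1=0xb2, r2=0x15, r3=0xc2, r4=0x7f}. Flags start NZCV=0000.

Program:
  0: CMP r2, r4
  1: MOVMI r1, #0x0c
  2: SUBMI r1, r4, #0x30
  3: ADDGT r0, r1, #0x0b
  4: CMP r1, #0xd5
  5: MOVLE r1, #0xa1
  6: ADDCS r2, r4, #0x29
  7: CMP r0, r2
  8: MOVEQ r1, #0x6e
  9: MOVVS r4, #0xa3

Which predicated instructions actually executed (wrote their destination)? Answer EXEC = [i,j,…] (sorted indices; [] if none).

EXEC = [1,2]

0: ✓ CMP  NZCV=1000
1: ✓ MOVMI  r1←0x0c
2: ✓ SUBMI  r1←0x4f
3: · ADDGT
4: ✓ CMP  NZCV=0000
5: · MOVLE
6: · ADDCS
7: ✓ CMP  NZCV=1010
8: · MOVEQ
9: · MOVVS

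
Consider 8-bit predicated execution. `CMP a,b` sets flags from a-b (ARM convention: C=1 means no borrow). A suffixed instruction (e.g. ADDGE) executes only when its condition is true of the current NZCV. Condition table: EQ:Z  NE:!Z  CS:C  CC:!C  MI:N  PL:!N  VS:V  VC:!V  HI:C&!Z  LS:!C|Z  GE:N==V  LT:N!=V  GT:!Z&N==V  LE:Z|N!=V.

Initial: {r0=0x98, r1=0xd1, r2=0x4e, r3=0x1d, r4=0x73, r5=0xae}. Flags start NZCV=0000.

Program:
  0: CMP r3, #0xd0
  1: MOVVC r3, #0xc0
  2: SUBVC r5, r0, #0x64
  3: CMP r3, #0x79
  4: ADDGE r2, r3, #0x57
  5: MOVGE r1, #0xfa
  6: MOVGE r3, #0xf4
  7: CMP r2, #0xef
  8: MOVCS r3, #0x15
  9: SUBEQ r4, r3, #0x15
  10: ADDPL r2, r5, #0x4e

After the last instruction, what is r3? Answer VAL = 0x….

VAL = 0xc0

[0] flags=0000 → (cmp)
[1] flags=0000 VC?T → r3=0xc0
[2] flags=0000 VC?T → r5=0x34
[3] flags=0011 → (cmp)
[4] flags=0011 GE?F → skip
[5] flags=0011 GE?F → skip
[6] flags=0011 GE?F → skip
[7] flags=0000 → (cmp)
[8] flags=0000 CS?F → skip
[9] flags=0000 EQ?F → skip
[10] flags=0000 PL?T → r2=0x82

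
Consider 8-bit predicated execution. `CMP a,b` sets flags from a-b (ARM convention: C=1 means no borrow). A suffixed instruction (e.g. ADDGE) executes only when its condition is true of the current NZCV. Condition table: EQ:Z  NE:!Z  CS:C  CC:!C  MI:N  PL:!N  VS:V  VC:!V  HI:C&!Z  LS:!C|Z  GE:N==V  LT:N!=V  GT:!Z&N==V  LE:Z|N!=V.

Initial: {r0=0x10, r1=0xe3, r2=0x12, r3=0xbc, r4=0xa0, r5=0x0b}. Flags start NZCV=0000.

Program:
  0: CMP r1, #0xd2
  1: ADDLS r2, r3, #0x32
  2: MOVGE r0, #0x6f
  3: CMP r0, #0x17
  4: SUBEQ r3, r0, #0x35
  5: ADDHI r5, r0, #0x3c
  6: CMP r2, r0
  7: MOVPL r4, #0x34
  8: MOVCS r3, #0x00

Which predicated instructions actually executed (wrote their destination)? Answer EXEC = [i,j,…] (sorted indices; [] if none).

EXEC = [2,5]

[0] flags=0010 → (cmp)
[1] flags=0010 LS?F → skip
[2] flags=0010 GE?T → r0=0x6f
[3] flags=0010 → (cmp)
[4] flags=0010 EQ?F → skip
[5] flags=0010 HI?T → r5=0xab
[6] flags=1000 → (cmp)
[7] flags=1000 PL?F → skip
[8] flags=1000 CS?F → skip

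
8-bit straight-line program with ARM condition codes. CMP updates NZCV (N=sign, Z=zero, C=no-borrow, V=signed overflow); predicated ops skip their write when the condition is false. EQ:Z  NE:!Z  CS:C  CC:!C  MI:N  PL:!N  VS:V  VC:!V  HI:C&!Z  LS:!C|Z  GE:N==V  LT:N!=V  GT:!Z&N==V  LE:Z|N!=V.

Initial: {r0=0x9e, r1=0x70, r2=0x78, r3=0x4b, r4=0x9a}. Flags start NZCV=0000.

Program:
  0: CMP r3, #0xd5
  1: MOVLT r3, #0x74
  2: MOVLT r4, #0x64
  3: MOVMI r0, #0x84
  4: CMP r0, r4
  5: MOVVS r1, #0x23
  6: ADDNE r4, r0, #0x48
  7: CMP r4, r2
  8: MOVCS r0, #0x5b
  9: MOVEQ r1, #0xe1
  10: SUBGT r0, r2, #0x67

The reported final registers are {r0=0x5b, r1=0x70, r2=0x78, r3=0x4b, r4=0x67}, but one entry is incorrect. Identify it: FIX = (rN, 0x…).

FIX = (r4, 0xe6)

0: ✓ CMP  NZCV=0000
1: · MOVLT
2: · MOVLT
3: · MOVMI
4: ✓ CMP  NZCV=0010
5: · MOVVS
6: ✓ ADDNE  r4←0xe6
7: ✓ CMP  NZCV=0011
8: ✓ MOVCS  r0←0x5b
9: · MOVEQ
10: · SUBGT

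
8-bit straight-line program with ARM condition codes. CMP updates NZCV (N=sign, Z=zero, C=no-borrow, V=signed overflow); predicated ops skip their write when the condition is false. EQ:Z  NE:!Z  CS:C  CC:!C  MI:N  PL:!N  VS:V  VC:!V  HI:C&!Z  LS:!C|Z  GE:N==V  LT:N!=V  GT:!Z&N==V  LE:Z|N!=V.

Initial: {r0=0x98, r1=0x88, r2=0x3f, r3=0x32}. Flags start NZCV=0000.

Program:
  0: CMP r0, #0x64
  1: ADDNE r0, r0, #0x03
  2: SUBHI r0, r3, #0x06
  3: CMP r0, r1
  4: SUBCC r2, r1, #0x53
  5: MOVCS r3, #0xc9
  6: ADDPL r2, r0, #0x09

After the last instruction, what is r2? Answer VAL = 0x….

VAL = 0x35

0: ✓ CMP  NZCV=0011
1: ✓ ADDNE  r0←0x9b
2: ✓ SUBHI  r0←0x2c
3: ✓ CMP  NZCV=1001
4: ✓ SUBCC  r2←0x35
5: · MOVCS
6: · ADDPL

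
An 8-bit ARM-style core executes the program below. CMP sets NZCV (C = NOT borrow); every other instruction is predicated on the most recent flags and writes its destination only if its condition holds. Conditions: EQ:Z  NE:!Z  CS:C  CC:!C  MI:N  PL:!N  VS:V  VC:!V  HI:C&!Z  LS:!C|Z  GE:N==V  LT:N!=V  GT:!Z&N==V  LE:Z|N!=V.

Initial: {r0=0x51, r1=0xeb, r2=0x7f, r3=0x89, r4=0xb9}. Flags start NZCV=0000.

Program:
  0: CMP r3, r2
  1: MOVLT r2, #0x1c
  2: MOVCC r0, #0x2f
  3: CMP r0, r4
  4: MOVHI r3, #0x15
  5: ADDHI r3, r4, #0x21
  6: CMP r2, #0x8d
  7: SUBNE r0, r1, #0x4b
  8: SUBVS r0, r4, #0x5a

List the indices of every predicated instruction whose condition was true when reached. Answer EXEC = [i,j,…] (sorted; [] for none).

[0] flags=0011 → (cmp)
[1] flags=0011 LT?T → r2=0x1c
[2] flags=0011 CC?F → skip
[3] flags=1001 → (cmp)
[4] flags=1001 HI?F → skip
[5] flags=1001 HI?F → skip
[6] flags=1001 → (cmp)
[7] flags=1001 NE?T → r0=0xa0
[8] flags=1001 VS?T → r0=0x5f

EXEC = [1,7,8]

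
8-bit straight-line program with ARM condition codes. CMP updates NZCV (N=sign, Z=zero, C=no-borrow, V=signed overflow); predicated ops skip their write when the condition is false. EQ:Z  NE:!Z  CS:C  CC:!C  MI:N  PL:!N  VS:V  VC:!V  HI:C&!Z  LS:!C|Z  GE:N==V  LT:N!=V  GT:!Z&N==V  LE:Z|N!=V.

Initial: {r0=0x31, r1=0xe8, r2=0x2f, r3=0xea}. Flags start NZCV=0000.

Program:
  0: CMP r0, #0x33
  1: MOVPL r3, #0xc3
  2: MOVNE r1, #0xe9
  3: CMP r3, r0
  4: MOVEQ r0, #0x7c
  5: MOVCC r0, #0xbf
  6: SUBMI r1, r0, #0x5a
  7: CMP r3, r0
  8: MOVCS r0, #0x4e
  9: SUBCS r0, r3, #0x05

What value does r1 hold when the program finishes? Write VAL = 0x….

[0] flags=1000 → (cmp)
[1] flags=1000 PL?F → skip
[2] flags=1000 NE?T → r1=0xe9
[3] flags=1010 → (cmp)
[4] flags=1010 EQ?F → skip
[5] flags=1010 CC?F → skip
[6] flags=1010 MI?T → r1=0xd7
[7] flags=1010 → (cmp)
[8] flags=1010 CS?T → r0=0x4e
[9] flags=1010 CS?T → r0=0xe5

VAL = 0xd7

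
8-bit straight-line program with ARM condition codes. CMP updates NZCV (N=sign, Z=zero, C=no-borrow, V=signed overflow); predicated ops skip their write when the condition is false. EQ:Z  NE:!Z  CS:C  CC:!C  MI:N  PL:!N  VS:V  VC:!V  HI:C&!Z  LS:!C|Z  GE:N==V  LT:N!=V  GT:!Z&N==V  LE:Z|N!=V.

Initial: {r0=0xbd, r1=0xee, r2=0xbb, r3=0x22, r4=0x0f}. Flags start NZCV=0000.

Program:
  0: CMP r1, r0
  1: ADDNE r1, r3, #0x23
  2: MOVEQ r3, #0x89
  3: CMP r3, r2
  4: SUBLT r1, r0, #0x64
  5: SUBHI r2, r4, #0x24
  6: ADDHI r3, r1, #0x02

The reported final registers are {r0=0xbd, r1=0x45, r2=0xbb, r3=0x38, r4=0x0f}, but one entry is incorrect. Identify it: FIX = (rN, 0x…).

FIX = (r3, 0x22)

[0] flags=0010 → (cmp)
[1] flags=0010 NE?T → r1=0x45
[2] flags=0010 EQ?F → skip
[3] flags=0000 → (cmp)
[4] flags=0000 LT?F → skip
[5] flags=0000 HI?F → skip
[6] flags=0000 HI?F → skip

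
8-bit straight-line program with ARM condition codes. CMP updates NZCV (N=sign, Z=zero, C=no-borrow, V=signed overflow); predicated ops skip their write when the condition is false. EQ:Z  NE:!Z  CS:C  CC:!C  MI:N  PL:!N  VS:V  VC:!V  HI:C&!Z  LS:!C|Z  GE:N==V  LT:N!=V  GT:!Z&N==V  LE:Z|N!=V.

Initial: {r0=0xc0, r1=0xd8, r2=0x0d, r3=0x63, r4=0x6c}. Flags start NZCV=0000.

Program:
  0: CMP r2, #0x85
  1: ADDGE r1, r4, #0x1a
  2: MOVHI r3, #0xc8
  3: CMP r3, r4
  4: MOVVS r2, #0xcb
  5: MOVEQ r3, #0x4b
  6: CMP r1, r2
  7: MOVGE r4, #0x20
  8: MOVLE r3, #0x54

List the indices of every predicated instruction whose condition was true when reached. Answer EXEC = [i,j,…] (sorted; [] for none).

0: ✓ CMP  NZCV=1001
1: ✓ ADDGE  r1←0x86
2: · MOVHI
3: ✓ CMP  NZCV=1000
4: · MOVVS
5: · MOVEQ
6: ✓ CMP  NZCV=0011
7: · MOVGE
8: ✓ MOVLE  r3←0x54

EXEC = [1,8]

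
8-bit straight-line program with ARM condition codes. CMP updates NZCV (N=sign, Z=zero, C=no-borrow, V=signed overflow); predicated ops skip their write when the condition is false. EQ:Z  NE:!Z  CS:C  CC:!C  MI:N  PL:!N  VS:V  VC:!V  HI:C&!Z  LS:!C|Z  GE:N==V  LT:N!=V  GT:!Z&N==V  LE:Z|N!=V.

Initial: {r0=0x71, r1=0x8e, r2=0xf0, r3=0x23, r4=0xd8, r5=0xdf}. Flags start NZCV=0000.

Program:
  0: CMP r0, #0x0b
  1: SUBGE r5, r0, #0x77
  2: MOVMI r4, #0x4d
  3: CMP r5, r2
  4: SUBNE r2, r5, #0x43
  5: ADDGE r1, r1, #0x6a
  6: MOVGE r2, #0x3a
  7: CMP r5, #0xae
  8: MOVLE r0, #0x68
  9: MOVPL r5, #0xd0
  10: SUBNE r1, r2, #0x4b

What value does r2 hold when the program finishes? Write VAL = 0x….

0: ✓ CMP  NZCV=0010
1: ✓ SUBGE  r5←0xfa
2: · MOVMI
3: ✓ CMP  NZCV=0010
4: ✓ SUBNE  r2←0xb7
5: ✓ ADDGE  r1←0xf8
6: ✓ MOVGE  r2←0x3a
7: ✓ CMP  NZCV=0010
8: · MOVLE
9: ✓ MOVPL  r5←0xd0
10: ✓ SUBNE  r1←0xef

VAL = 0x3a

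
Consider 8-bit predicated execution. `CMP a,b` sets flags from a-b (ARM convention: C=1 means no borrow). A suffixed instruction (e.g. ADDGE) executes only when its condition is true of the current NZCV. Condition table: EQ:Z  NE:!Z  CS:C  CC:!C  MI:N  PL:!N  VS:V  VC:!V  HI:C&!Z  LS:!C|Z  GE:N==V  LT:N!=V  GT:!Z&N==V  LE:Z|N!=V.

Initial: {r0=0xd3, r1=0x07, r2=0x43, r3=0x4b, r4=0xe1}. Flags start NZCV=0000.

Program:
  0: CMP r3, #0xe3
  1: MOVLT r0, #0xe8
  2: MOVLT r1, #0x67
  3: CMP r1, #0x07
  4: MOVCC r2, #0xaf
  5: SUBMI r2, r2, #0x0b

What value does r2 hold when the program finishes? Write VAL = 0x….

VAL = 0x43

[0] flags=0000 → (cmp)
[1] flags=0000 LT?F → skip
[2] flags=0000 LT?F → skip
[3] flags=0110 → (cmp)
[4] flags=0110 CC?F → skip
[5] flags=0110 MI?F → skip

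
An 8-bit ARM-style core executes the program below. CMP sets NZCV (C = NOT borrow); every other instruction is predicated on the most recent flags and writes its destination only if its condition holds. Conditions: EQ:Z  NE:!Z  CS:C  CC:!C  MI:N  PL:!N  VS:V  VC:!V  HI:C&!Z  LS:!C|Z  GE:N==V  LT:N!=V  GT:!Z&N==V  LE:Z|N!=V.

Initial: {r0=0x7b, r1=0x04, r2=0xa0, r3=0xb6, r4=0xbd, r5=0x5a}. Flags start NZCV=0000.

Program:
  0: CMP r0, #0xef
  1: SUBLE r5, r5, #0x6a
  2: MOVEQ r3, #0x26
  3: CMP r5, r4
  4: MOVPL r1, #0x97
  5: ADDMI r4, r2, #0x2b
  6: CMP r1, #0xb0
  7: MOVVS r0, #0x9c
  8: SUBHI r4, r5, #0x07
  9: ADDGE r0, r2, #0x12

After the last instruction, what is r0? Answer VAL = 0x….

[0] flags=1001 → (cmp)
[1] flags=1001 LE?F → skip
[2] flags=1001 EQ?F → skip
[3] flags=1001 → (cmp)
[4] flags=1001 PL?F → skip
[5] flags=1001 MI?T → r4=0xcb
[6] flags=0000 → (cmp)
[7] flags=0000 VS?F → skip
[8] flags=0000 HI?F → skip
[9] flags=0000 GE?T → r0=0xb2

VAL = 0xb2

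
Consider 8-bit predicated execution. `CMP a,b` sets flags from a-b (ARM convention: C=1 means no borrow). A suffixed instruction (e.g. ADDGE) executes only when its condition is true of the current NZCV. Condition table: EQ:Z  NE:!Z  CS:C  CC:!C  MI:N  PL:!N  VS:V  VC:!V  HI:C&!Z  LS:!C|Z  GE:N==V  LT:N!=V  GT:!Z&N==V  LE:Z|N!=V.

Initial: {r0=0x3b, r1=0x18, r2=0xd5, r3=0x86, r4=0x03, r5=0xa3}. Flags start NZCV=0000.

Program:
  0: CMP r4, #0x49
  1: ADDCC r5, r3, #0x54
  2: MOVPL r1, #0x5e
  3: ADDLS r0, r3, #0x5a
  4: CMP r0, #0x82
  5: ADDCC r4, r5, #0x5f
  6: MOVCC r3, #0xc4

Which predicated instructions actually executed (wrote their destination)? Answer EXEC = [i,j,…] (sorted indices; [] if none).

EXEC = [1,3]

[0] flags=1000 → (cmp)
[1] flags=1000 CC?T → r5=0xda
[2] flags=1000 PL?F → skip
[3] flags=1000 LS?T → r0=0xe0
[4] flags=0010 → (cmp)
[5] flags=0010 CC?F → skip
[6] flags=0010 CC?F → skip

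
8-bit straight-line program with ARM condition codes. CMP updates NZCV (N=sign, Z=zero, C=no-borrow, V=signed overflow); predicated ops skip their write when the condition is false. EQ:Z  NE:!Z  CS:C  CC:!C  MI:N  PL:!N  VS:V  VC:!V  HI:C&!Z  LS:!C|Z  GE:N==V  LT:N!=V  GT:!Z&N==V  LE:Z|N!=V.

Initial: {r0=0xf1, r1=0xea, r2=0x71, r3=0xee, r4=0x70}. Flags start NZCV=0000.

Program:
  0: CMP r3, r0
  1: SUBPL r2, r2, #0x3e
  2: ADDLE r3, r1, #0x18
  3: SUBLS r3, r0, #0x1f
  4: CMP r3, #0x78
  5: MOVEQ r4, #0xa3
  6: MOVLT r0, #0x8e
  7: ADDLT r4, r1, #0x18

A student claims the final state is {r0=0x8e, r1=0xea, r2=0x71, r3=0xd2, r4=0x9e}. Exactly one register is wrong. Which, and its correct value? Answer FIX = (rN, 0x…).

0: ✓ CMP  NZCV=1000
1: · SUBPL
2: ✓ ADDLE  r3←0x02
3: ✓ SUBLS  r3←0xd2
4: ✓ CMP  NZCV=0011
5: · MOVEQ
6: ✓ MOVLT  r0←0x8e
7: ✓ ADDLT  r4←0x02

FIX = (r4, 0x02)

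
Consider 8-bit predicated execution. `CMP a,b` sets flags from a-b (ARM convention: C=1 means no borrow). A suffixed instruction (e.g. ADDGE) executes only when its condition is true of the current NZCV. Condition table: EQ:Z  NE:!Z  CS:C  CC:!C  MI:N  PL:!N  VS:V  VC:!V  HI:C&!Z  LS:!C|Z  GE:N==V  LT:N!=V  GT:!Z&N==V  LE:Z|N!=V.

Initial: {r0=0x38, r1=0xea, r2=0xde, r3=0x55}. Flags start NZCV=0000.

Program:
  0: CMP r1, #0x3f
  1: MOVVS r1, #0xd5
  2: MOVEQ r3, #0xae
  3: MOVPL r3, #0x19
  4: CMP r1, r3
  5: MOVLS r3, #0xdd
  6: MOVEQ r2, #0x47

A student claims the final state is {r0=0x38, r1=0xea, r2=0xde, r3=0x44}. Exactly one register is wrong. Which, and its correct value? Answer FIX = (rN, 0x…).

[0] flags=1010 → (cmp)
[1] flags=1010 VS?F → skip
[2] flags=1010 EQ?F → skip
[3] flags=1010 PL?F → skip
[4] flags=1010 → (cmp)
[5] flags=1010 LS?F → skip
[6] flags=1010 EQ?F → skip

FIX = (r3, 0x55)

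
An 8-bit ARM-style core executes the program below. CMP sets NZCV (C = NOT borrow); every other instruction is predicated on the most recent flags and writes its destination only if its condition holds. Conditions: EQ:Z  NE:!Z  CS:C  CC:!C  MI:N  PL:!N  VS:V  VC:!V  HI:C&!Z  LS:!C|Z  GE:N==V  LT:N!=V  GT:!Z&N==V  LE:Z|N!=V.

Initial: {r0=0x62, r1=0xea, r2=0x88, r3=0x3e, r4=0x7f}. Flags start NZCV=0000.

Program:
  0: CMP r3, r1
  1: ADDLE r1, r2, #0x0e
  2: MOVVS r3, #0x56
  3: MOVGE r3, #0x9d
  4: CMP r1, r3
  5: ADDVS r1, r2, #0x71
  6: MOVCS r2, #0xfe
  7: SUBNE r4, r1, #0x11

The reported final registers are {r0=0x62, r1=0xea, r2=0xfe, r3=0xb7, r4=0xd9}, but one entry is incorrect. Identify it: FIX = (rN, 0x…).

[0] flags=0000 → (cmp)
[1] flags=0000 LE?F → skip
[2] flags=0000 VS?F → skip
[3] flags=0000 GE?T → r3=0x9d
[4] flags=0010 → (cmp)
[5] flags=0010 VS?F → skip
[6] flags=0010 CS?T → r2=0xfe
[7] flags=0010 NE?T → r4=0xd9

FIX = (r3, 0x9d)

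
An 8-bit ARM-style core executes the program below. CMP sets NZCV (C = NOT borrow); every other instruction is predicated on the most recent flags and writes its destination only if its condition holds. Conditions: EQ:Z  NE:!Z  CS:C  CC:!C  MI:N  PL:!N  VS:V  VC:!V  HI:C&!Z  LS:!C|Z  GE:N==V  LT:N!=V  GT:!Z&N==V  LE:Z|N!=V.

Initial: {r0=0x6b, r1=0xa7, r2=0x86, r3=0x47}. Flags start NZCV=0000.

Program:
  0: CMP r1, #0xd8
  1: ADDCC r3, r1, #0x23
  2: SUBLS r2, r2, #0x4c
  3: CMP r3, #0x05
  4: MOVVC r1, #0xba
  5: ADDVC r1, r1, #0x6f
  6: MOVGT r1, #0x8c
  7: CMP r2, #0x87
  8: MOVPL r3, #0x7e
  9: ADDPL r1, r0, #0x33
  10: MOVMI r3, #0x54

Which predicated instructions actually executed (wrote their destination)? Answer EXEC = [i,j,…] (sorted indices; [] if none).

EXEC = [1,2,4,5,10]

[0] flags=1000 → (cmp)
[1] flags=1000 CC?T → r3=0xca
[2] flags=1000 LS?T → r2=0x3a
[3] flags=1010 → (cmp)
[4] flags=1010 VC?T → r1=0xba
[5] flags=1010 VC?T → r1=0x29
[6] flags=1010 GT?F → skip
[7] flags=1001 → (cmp)
[8] flags=1001 PL?F → skip
[9] flags=1001 PL?F → skip
[10] flags=1001 MI?T → r3=0x54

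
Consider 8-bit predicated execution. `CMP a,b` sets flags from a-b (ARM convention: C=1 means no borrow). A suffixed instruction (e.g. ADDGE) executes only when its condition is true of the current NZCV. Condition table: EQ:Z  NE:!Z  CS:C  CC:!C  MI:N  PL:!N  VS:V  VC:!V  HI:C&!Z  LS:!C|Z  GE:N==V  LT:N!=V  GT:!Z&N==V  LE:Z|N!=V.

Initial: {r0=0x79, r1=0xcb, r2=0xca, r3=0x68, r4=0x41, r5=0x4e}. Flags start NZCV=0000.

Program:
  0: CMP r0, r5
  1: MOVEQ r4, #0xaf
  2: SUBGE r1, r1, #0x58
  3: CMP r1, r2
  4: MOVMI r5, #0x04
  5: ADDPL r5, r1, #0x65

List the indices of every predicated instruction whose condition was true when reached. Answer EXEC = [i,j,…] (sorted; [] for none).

EXEC = [2,4]

0: ✓ CMP  NZCV=0010
1: · MOVEQ
2: ✓ SUBGE  r1←0x73
3: ✓ CMP  NZCV=1001
4: ✓ MOVMI  r5←0x04
5: · ADDPL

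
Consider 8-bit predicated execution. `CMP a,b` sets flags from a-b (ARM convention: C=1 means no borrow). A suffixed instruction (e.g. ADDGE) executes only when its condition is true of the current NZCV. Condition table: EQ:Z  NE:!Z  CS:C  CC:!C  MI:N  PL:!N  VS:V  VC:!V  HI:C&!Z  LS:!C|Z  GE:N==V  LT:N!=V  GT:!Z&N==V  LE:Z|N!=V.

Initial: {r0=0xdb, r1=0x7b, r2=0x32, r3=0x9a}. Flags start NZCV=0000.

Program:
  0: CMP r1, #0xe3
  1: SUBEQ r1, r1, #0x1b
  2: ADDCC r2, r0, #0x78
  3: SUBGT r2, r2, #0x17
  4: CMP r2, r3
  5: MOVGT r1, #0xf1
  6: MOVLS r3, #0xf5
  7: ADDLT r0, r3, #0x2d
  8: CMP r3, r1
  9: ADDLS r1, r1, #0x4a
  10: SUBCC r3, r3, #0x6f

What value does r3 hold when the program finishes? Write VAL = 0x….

VAL = 0xf5

[0] flags=1001 → (cmp)
[1] flags=1001 EQ?F → skip
[2] flags=1001 CC?T → r2=0x53
[3] flags=1001 GT?T → r2=0x3c
[4] flags=1001 → (cmp)
[5] flags=1001 GT?T → r1=0xf1
[6] flags=1001 LS?T → r3=0xf5
[7] flags=1001 LT?F → skip
[8] flags=0010 → (cmp)
[9] flags=0010 LS?F → skip
[10] flags=0010 CC?F → skip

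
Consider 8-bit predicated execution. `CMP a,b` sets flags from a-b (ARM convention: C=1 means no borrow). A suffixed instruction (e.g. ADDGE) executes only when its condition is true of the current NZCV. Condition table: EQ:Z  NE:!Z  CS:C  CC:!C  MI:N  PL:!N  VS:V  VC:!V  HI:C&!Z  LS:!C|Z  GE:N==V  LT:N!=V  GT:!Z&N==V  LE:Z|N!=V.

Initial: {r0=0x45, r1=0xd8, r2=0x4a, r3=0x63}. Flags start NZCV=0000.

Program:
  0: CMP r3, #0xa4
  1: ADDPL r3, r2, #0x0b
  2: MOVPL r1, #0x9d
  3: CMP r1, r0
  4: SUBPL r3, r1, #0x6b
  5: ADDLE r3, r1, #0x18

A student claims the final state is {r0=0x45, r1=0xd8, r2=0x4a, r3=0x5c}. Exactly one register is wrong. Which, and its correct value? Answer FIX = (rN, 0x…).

FIX = (r3, 0xf0)

[0] flags=1001 → (cmp)
[1] flags=1001 PL?F → skip
[2] flags=1001 PL?F → skip
[3] flags=1010 → (cmp)
[4] flags=1010 PL?F → skip
[5] flags=1010 LE?T → r3=0xf0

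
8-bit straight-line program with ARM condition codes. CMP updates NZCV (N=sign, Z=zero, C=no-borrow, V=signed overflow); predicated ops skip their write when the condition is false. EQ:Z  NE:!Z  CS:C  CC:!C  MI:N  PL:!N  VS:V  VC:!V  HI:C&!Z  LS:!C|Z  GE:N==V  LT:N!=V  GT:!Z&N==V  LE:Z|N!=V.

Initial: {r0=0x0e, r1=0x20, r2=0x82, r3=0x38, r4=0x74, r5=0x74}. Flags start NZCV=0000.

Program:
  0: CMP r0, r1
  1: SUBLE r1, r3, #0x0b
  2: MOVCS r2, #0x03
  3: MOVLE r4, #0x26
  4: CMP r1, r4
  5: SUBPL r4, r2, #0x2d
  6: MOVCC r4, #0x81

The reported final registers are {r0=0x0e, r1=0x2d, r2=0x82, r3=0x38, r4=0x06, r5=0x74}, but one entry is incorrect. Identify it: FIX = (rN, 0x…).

FIX = (r4, 0x55)

0: ✓ CMP  NZCV=1000
1: ✓ SUBLE  r1←0x2d
2: · MOVCS
3: ✓ MOVLE  r4←0x26
4: ✓ CMP  NZCV=0010
5: ✓ SUBPL  r4←0x55
6: · MOVCC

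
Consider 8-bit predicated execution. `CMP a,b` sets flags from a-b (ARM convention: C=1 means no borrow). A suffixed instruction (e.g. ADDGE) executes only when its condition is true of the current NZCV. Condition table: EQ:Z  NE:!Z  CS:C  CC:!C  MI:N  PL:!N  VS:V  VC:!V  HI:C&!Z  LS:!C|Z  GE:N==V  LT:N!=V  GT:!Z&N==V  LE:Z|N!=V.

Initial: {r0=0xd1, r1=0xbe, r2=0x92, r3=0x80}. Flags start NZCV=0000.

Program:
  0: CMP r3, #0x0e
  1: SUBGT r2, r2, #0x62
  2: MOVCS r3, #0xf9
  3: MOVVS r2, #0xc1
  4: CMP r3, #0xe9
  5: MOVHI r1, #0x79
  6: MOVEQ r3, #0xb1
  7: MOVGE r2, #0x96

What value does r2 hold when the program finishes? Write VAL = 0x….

VAL = 0x96

[0] flags=0011 → (cmp)
[1] flags=0011 GT?F → skip
[2] flags=0011 CS?T → r3=0xf9
[3] flags=0011 VS?T → r2=0xc1
[4] flags=0010 → (cmp)
[5] flags=0010 HI?T → r1=0x79
[6] flags=0010 EQ?F → skip
[7] flags=0010 GE?T → r2=0x96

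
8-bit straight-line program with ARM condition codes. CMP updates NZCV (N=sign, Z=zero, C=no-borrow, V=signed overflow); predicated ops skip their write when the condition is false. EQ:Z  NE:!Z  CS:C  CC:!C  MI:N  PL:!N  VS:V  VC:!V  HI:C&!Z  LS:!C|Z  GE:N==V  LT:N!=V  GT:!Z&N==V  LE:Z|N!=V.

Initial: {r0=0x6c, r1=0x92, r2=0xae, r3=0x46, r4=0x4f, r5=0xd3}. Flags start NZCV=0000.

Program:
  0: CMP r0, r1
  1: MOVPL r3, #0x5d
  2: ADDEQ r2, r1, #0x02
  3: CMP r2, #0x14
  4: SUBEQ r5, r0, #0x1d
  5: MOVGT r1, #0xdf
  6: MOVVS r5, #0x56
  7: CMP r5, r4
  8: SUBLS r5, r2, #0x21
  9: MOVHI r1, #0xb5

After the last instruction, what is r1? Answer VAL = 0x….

VAL = 0xb5

0: ✓ CMP  NZCV=1001
1: · MOVPL
2: · ADDEQ
3: ✓ CMP  NZCV=1010
4: · SUBEQ
5: · MOVGT
6: · MOVVS
7: ✓ CMP  NZCV=1010
8: · SUBLS
9: ✓ MOVHI  r1←0xb5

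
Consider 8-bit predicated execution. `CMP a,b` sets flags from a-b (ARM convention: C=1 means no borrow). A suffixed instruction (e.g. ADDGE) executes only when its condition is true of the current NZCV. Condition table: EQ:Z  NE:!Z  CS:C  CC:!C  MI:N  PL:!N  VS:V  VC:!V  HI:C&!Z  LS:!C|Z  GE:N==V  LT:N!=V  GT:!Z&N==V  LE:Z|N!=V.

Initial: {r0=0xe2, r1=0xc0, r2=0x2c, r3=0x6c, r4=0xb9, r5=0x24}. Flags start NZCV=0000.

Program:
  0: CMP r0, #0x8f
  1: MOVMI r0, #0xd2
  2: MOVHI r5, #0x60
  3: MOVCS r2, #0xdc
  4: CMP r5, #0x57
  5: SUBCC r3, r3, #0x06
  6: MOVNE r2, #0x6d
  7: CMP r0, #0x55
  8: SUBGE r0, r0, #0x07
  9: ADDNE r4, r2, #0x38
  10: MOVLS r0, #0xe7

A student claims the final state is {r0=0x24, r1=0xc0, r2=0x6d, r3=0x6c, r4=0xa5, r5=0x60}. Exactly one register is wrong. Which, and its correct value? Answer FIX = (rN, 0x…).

FIX = (r0, 0xe2)

[0] flags=0010 → (cmp)
[1] flags=0010 MI?F → skip
[2] flags=0010 HI?T → r5=0x60
[3] flags=0010 CS?T → r2=0xdc
[4] flags=0010 → (cmp)
[5] flags=0010 CC?F → skip
[6] flags=0010 NE?T → r2=0x6d
[7] flags=1010 → (cmp)
[8] flags=1010 GE?F → skip
[9] flags=1010 NE?T → r4=0xa5
[10] flags=1010 LS?F → skip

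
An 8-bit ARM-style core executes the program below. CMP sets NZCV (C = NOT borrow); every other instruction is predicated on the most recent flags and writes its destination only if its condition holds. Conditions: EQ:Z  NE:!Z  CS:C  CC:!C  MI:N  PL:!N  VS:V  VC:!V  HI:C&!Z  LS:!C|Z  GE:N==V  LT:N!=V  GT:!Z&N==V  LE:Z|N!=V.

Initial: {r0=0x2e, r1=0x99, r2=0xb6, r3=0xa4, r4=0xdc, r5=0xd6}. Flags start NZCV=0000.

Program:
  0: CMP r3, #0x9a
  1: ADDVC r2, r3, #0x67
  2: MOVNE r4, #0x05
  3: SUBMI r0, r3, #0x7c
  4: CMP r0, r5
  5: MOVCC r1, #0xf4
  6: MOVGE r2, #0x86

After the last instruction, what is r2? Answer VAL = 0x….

VAL = 0x86

0: ✓ CMP  NZCV=0010
1: ✓ ADDVC  r2←0x0b
2: ✓ MOVNE  r4←0x05
3: · SUBMI
4: ✓ CMP  NZCV=0000
5: ✓ MOVCC  r1←0xf4
6: ✓ MOVGE  r2←0x86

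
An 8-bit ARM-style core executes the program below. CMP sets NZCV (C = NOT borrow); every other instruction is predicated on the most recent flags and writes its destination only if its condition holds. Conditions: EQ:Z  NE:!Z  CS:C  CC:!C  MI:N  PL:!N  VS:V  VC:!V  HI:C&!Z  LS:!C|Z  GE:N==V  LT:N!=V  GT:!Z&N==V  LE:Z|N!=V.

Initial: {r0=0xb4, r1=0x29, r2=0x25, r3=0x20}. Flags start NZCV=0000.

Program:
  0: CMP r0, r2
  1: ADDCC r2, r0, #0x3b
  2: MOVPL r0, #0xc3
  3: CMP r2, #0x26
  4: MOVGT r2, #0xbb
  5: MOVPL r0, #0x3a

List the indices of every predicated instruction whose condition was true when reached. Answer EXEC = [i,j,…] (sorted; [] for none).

[0] flags=1010 → (cmp)
[1] flags=1010 CC?F → skip
[2] flags=1010 PL?F → skip
[3] flags=1000 → (cmp)
[4] flags=1000 GT?F → skip
[5] flags=1000 PL?F → skip

EXEC = []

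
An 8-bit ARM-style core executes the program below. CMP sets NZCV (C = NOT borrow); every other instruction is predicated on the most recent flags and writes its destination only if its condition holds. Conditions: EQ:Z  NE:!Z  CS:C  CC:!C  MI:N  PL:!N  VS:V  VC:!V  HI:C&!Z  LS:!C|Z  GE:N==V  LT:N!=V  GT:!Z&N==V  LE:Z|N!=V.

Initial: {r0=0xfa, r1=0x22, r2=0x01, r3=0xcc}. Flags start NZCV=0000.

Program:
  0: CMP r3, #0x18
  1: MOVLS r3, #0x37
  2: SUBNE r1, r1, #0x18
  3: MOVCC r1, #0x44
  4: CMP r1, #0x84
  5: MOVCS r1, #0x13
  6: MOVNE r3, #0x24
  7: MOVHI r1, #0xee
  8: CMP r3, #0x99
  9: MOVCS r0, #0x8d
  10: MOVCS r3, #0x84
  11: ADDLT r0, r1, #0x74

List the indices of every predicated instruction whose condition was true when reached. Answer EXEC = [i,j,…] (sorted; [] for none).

EXEC = [2,6]

[0] flags=1010 → (cmp)
[1] flags=1010 LS?F → skip
[2] flags=1010 NE?T → r1=0x0a
[3] flags=1010 CC?F → skip
[4] flags=1001 → (cmp)
[5] flags=1001 CS?F → skip
[6] flags=1001 NE?T → r3=0x24
[7] flags=1001 HI?F → skip
[8] flags=1001 → (cmp)
[9] flags=1001 CS?F → skip
[10] flags=1001 CS?F → skip
[11] flags=1001 LT?F → skip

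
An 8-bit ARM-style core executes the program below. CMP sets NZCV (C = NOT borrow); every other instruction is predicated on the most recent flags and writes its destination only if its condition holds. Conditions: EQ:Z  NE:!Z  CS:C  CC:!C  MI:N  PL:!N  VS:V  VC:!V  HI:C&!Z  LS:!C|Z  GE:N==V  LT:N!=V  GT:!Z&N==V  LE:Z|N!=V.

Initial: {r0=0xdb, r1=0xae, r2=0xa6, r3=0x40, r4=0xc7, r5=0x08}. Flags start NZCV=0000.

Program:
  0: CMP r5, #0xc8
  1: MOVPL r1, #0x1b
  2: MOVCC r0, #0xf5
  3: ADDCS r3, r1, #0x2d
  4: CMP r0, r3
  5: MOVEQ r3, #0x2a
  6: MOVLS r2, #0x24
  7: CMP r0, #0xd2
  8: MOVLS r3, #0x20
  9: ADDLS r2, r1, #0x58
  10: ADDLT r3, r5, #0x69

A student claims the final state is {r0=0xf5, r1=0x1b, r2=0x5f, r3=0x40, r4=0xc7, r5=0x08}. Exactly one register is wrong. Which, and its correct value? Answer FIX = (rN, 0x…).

FIX = (r2, 0xa6)

0: ✓ CMP  NZCV=0000
1: ✓ MOVPL  r1←0x1b
2: ✓ MOVCC  r0←0xf5
3: · ADDCS
4: ✓ CMP  NZCV=1010
5: · MOVEQ
6: · MOVLS
7: ✓ CMP  NZCV=0010
8: · MOVLS
9: · ADDLS
10: · ADDLT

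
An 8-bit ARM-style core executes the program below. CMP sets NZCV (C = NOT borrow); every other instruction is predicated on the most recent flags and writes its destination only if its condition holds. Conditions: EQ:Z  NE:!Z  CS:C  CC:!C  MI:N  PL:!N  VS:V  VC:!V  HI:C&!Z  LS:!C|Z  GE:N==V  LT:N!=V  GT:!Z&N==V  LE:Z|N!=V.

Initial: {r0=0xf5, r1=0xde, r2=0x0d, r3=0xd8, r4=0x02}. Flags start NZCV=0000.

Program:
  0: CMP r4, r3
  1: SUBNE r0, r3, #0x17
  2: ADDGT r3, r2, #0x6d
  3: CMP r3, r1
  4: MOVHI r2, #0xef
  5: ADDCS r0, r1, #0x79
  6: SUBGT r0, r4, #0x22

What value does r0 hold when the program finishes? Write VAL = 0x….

0: ✓ CMP  NZCV=0000
1: ✓ SUBNE  r0←0xc1
2: ✓ ADDGT  r3←0x7a
3: ✓ CMP  NZCV=1001
4: · MOVHI
5: · ADDCS
6: ✓ SUBGT  r0←0xe0

VAL = 0xe0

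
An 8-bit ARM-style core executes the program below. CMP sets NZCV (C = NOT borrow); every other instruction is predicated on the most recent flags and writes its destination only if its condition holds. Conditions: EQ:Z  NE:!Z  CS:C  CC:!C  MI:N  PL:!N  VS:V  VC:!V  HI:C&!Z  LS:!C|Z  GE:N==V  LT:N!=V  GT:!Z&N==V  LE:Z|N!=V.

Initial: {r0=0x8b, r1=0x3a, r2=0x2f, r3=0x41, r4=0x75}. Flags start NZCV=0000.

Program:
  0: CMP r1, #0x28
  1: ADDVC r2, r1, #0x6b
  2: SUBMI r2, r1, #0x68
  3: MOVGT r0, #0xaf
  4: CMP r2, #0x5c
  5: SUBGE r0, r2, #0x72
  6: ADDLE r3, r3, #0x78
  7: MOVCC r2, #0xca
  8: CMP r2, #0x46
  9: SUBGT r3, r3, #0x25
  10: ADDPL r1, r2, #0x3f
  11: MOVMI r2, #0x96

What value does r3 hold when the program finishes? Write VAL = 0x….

VAL = 0xb9

0: ✓ CMP  NZCV=0010
1: ✓ ADDVC  r2←0xa5
2: · SUBMI
3: ✓ MOVGT  r0←0xaf
4: ✓ CMP  NZCV=0011
5: · SUBGE
6: ✓ ADDLE  r3←0xb9
7: · MOVCC
8: ✓ CMP  NZCV=0011
9: · SUBGT
10: ✓ ADDPL  r1←0xe4
11: · MOVMI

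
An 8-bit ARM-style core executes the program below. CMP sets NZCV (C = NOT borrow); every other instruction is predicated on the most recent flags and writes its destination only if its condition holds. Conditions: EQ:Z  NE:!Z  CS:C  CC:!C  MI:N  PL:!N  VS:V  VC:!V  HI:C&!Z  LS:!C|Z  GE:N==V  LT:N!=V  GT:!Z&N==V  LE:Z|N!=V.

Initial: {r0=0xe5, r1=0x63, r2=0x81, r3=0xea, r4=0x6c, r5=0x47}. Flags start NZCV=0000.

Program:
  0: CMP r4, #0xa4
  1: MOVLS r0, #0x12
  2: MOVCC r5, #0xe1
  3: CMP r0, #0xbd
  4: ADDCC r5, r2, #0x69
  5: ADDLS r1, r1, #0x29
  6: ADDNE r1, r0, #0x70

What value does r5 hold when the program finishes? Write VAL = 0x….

0: ✓ CMP  NZCV=1001
1: ✓ MOVLS  r0←0x12
2: ✓ MOVCC  r5←0xe1
3: ✓ CMP  NZCV=0000
4: ✓ ADDCC  r5←0xea
5: ✓ ADDLS  r1←0x8c
6: ✓ ADDNE  r1←0x82

VAL = 0xea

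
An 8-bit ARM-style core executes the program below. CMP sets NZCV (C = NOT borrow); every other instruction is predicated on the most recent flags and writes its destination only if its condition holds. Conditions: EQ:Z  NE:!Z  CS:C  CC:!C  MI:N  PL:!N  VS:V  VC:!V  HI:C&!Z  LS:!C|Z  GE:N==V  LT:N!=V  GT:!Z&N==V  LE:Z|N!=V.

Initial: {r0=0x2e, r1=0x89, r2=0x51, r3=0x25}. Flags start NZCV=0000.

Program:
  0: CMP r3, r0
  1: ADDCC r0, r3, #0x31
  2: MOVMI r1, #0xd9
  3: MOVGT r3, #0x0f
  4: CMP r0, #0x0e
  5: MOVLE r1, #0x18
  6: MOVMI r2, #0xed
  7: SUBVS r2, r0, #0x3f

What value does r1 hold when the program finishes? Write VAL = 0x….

VAL = 0xd9

0: ✓ CMP  NZCV=1000
1: ✓ ADDCC  r0←0x56
2: ✓ MOVMI  r1←0xd9
3: · MOVGT
4: ✓ CMP  NZCV=0010
5: · MOVLE
6: · MOVMI
7: · SUBVS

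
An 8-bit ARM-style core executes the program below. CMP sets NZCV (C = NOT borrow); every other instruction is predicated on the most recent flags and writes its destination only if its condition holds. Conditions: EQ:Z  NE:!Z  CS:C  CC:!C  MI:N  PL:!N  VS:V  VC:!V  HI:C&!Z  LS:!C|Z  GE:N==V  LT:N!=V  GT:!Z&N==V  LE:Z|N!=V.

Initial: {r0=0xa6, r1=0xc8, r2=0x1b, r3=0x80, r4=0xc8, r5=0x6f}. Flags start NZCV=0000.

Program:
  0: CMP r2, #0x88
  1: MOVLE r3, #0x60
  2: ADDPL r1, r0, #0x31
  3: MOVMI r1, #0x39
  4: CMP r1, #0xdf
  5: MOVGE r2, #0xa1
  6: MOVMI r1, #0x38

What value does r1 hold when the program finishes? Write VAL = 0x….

[0] flags=1001 → (cmp)
[1] flags=1001 LE?F → skip
[2] flags=1001 PL?F → skip
[3] flags=1001 MI?T → r1=0x39
[4] flags=0000 → (cmp)
[5] flags=0000 GE?T → r2=0xa1
[6] flags=0000 MI?F → skip

VAL = 0x39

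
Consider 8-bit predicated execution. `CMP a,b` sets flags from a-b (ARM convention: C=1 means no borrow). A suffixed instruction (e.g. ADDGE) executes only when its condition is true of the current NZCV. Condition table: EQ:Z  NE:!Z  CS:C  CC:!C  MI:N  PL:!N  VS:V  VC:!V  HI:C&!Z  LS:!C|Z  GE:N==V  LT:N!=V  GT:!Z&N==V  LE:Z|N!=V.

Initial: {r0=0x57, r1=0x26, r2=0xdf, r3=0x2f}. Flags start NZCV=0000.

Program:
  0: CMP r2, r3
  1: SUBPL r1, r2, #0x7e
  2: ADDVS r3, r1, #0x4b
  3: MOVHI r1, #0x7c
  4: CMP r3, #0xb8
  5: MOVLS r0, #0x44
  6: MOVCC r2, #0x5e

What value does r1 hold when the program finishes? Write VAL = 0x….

[0] flags=1010 → (cmp)
[1] flags=1010 PL?F → skip
[2] flags=1010 VS?F → skip
[3] flags=1010 HI?T → r1=0x7c
[4] flags=0000 → (cmp)
[5] flags=0000 LS?T → r0=0x44
[6] flags=0000 CC?T → r2=0x5e

VAL = 0x7c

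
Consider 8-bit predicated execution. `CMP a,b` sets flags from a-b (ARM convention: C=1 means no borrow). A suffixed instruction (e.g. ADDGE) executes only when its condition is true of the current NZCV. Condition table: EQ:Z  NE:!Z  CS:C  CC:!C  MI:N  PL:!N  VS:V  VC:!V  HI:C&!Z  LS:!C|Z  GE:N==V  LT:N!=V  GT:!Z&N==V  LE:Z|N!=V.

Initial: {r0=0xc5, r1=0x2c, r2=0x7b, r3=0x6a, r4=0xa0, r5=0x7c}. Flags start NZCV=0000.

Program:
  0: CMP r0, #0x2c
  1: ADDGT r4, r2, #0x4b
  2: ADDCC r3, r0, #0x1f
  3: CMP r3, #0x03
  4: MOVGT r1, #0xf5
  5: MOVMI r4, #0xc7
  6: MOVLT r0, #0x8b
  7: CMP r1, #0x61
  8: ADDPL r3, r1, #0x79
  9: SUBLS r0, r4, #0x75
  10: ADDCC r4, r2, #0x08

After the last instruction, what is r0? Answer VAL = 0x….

VAL = 0xc5

0: ✓ CMP  NZCV=1010
1: · ADDGT
2: · ADDCC
3: ✓ CMP  NZCV=0010
4: ✓ MOVGT  r1←0xf5
5: · MOVMI
6: · MOVLT
7: ✓ CMP  NZCV=1010
8: · ADDPL
9: · SUBLS
10: · ADDCC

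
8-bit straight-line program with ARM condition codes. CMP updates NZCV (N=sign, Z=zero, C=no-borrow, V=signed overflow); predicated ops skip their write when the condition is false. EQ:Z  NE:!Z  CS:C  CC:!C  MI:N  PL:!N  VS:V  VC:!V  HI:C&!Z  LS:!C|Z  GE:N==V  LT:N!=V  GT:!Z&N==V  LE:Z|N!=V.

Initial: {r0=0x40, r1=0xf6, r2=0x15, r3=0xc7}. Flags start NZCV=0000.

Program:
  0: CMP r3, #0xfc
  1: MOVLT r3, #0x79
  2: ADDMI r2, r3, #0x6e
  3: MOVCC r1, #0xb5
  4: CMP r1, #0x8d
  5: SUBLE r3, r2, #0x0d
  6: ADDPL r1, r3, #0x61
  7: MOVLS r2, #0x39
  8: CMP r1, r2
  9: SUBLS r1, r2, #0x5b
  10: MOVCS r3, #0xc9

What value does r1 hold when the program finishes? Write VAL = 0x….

0: ✓ CMP  NZCV=1000
1: ✓ MOVLT  r3←0x79
2: ✓ ADDMI  r2←0xe7
3: ✓ MOVCC  r1←0xb5
4: ✓ CMP  NZCV=0010
5: · SUBLE
6: ✓ ADDPL  r1←0xda
7: · MOVLS
8: ✓ CMP  NZCV=1000
9: ✓ SUBLS  r1←0x8c
10: · MOVCS

VAL = 0x8c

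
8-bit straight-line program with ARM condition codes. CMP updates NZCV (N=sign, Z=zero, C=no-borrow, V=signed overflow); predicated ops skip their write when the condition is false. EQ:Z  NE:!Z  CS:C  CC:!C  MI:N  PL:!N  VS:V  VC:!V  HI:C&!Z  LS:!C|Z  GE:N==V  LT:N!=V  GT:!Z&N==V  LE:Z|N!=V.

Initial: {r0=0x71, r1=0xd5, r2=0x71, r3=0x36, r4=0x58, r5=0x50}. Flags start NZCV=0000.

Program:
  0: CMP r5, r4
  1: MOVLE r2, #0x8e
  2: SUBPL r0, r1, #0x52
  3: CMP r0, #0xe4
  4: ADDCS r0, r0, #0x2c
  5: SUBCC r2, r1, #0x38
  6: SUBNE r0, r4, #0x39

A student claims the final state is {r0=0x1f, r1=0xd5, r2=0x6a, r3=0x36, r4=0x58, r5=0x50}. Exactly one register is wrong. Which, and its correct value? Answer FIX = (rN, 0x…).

[0] flags=1000 → (cmp)
[1] flags=1000 LE?T → r2=0x8e
[2] flags=1000 PL?F → skip
[3] flags=1001 → (cmp)
[4] flags=1001 CS?F → skip
[5] flags=1001 CC?T → r2=0x9d
[6] flags=1001 NE?T → r0=0x1f

FIX = (r2, 0x9d)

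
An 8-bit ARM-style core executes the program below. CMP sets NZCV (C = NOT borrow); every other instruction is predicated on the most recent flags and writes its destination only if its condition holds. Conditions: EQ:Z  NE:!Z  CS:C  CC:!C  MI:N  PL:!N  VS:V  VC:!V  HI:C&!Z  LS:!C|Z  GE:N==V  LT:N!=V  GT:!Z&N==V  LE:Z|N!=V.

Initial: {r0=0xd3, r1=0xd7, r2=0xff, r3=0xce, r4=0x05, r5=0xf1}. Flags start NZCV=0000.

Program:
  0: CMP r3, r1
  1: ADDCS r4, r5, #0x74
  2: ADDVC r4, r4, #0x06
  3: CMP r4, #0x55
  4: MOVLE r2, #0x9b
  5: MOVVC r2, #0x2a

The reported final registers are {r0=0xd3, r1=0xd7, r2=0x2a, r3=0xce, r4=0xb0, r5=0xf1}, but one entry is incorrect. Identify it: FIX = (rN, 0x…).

FIX = (r4, 0x0b)

[0] flags=1000 → (cmp)
[1] flags=1000 CS?F → skip
[2] flags=1000 VC?T → r4=0x0b
[3] flags=1000 → (cmp)
[4] flags=1000 LE?T → r2=0x9b
[5] flags=1000 VC?T → r2=0x2a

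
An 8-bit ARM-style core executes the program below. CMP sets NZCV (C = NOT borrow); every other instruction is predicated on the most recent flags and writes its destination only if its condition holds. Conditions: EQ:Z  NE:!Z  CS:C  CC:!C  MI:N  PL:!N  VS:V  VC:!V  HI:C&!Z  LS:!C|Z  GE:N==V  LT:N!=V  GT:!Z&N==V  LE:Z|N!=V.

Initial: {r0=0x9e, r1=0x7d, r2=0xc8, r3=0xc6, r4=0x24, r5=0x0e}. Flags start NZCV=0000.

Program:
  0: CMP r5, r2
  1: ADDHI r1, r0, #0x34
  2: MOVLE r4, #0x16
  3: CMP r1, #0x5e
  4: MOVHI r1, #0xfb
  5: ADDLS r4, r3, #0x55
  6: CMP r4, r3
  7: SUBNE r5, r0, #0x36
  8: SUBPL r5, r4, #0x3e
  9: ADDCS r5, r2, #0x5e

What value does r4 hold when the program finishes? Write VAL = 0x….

[0] flags=0000 → (cmp)
[1] flags=0000 HI?F → skip
[2] flags=0000 LE?F → skip
[3] flags=0010 → (cmp)
[4] flags=0010 HI?T → r1=0xfb
[5] flags=0010 LS?F → skip
[6] flags=0000 → (cmp)
[7] flags=0000 NE?T → r5=0x68
[8] flags=0000 PL?T → r5=0xe6
[9] flags=0000 CS?F → skip

VAL = 0x24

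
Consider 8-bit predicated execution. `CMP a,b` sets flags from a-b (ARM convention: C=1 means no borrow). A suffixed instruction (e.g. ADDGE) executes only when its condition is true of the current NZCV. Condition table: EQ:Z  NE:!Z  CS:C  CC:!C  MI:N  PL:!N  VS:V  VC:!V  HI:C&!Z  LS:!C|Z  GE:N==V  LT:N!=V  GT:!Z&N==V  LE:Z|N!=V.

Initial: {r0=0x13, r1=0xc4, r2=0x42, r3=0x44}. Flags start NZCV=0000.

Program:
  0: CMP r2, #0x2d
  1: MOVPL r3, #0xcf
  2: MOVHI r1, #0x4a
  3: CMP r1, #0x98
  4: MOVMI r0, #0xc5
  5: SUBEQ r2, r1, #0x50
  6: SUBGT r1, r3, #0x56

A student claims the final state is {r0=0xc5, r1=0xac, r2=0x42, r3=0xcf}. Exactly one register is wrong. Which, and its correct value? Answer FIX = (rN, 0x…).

[0] flags=0010 → (cmp)
[1] flags=0010 PL?T → r3=0xcf
[2] flags=0010 HI?T → r1=0x4a
[3] flags=1001 → (cmp)
[4] flags=1001 MI?T → r0=0xc5
[5] flags=1001 EQ?F → skip
[6] flags=1001 GT?T → r1=0x79

FIX = (r1, 0x79)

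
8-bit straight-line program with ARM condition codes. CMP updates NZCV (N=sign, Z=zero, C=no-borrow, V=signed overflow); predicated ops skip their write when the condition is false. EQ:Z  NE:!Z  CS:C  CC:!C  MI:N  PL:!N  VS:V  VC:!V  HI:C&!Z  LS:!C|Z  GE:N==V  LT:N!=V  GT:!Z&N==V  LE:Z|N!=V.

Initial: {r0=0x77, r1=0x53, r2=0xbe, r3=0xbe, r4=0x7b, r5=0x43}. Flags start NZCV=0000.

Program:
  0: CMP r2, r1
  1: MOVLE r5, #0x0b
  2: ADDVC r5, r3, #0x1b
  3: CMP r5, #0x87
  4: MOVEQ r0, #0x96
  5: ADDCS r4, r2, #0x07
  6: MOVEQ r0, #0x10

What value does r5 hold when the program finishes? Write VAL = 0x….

0: ✓ CMP  NZCV=0011
1: ✓ MOVLE  r5←0x0b
2: · ADDVC
3: ✓ CMP  NZCV=1001
4: · MOVEQ
5: · ADDCS
6: · MOVEQ

VAL = 0x0b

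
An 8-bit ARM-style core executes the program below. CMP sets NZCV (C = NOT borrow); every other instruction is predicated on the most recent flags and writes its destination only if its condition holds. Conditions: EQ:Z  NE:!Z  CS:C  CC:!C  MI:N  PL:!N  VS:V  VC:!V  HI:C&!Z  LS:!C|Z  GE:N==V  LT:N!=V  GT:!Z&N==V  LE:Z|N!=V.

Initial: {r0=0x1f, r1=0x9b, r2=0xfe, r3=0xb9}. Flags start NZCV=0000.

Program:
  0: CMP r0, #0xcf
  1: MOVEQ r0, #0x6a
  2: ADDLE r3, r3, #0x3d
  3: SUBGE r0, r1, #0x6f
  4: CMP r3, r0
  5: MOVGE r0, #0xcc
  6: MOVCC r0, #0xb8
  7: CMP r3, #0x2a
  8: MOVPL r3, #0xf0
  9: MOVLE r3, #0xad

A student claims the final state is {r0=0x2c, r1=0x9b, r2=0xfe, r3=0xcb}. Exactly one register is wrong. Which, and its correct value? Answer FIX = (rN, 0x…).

[0] flags=0000 → (cmp)
[1] flags=0000 EQ?F → skip
[2] flags=0000 LE?F → skip
[3] flags=0000 GE?T → r0=0x2c
[4] flags=1010 → (cmp)
[5] flags=1010 GE?F → skip
[6] flags=1010 CC?F → skip
[7] flags=1010 → (cmp)
[8] flags=1010 PL?F → skip
[9] flags=1010 LE?T → r3=0xad

FIX = (r3, 0xad)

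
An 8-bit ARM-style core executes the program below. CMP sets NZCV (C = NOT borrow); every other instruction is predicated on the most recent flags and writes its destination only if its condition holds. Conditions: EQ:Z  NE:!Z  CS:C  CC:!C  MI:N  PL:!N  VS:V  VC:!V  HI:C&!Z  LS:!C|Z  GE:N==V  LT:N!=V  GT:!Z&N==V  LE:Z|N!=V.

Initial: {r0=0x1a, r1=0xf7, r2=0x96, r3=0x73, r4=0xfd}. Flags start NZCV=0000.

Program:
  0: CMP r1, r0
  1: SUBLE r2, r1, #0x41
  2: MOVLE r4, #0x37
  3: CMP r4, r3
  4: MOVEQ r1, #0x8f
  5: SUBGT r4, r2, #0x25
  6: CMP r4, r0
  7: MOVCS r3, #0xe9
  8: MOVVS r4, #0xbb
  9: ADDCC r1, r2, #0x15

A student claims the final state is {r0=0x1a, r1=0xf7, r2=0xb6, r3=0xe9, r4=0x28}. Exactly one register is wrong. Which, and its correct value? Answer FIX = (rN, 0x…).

FIX = (r4, 0x37)

0: ✓ CMP  NZCV=1010
1: ✓ SUBLE  r2←0xb6
2: ✓ MOVLE  r4←0x37
3: ✓ CMP  NZCV=1000
4: · MOVEQ
5: · SUBGT
6: ✓ CMP  NZCV=0010
7: ✓ MOVCS  r3←0xe9
8: · MOVVS
9: · ADDCC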